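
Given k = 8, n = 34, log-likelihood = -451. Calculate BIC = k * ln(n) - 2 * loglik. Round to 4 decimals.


ln(34) = 3.526361.
k * ln(n) = 8 * 3.526361 = 28.210888.
-2L = 902.
BIC = 28.210888 + 902 = 930.210888, which rounds to 930.2109.

930.2109


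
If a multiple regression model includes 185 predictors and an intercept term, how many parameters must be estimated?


Including the intercept, the model has 185 predictor coefficients + 1 intercept.
Total = 186.

186


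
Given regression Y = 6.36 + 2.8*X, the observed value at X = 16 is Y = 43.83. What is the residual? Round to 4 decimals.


Fitted value at X = 16 is yhat = 6.36 + 2.8*16 = 51.1600.
Residual = 43.83 - 51.1600 = -7.3300.

-7.3300


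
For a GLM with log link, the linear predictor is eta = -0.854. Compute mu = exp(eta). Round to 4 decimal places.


mu = exp(eta) = exp(-0.854).
= 0.4257.

0.4257


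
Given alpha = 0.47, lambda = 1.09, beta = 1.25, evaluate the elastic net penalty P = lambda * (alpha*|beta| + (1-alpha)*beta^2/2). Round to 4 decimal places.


Compute:
L1 = 0.47 * 1.25 = 0.5875.
L2 = 0.53 * 1.25^2 / 2 = 0.4141.
Penalty = 1.09 * (0.5875 + 0.4141) = 1.0917.

1.0917


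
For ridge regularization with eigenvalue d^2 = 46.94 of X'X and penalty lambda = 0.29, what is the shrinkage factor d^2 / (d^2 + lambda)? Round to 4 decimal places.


Compute the denominator: 46.94 + 0.29 = 47.2300.
Shrinkage factor = 46.94 / 47.2300 = 0.9939.

0.9939


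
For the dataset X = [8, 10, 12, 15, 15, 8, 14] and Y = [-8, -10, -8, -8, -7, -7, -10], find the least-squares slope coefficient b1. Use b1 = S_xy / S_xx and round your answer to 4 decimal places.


First compute the means: xbar = 11.7143, ybar = -8.2857.
Then S_xx = sum((xi - xbar)^2) = 57.4286.
S_xy = sum((xi - xbar)(yi - ybar)) = -1.5714.
b1 = S_xy / S_xx = -1.5714 / 57.4286 = -0.0274.

-0.0274


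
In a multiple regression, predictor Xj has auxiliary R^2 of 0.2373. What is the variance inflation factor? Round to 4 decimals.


VIF = 1 / (1 - 0.2373).
= 1 / 0.7627 = 1.3111.

1.3111


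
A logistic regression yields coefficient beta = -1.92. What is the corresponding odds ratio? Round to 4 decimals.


exp(-1.92) = 0.1466.
So the odds ratio is 0.1466.

0.1466


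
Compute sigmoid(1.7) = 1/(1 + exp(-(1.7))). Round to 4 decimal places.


First, exp(-1.7000) = 0.1827.
Then sigma(z) = 1/(1 + 0.1827) = 0.8455.

0.8455


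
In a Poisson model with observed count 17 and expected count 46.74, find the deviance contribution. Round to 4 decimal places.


First: ln(17/46.74) = -1.011387.
Then: 17 * -1.011387 = -17.193579.
y - mu = 17 - 46.74 = -29.74.
D = 2(-17.193579 - -29.74) = 25.092842, which rounds to 25.0928.

25.0928


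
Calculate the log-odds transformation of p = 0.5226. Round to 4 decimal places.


Compute the odds: 0.5226/0.4774 = 1.0947.
Take the natural log: ln(1.0947) = 0.0905.

0.0905


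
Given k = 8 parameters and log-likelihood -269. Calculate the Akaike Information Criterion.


AIC = 2*8 - 2*(-269).
= 16 + 538 = 554.

554


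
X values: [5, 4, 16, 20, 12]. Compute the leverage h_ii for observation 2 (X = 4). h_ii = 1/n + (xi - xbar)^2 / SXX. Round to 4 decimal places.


Mean of X: xbar = 11.4000.
SXX = 191.2000.
For X = 4: h = 1/5 + (4 - 11.4000)^2/191.2000 = 0.4864.

0.4864


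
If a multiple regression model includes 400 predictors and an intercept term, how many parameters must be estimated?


Each predictor gets one coefficient, plus one intercept.
Total parameters = 400 + 1 = 401.

401


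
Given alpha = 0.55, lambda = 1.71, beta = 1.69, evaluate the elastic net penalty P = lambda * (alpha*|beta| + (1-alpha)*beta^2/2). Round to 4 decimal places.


alpha * |beta| = 0.55 * 1.69 = 0.9295.
(1-alpha) * beta^2/2 = 0.45 * 2.8561/2 = 0.6426.
Total = 1.71 * (0.9295 + 0.6426) = 2.6883.

2.6883


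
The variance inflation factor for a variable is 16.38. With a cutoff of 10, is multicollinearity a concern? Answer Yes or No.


Compare VIF = 16.38 to the threshold of 10.
16.38 >= 10, so the answer is Yes.

Yes


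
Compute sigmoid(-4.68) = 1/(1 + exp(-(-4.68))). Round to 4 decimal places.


exp(4.6800) = 107.7701.
1 + exp(-z) = 108.7701.
sigmoid = 1/108.7701 = 0.0092.

0.0092


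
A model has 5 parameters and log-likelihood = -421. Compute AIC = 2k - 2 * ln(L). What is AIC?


Compute:
2k = 2*5 = 10.
-2*loglik = -2*(-421) = 842.
AIC = 10 + 842 = 852.

852


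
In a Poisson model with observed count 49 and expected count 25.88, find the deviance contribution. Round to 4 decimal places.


Compute y*ln(y/mu) = 49*ln(49/25.88) = 49*0.638350 = 31.279150.
y - mu = 23.12.
D = 2*(31.279150 - (23.12)) = 16.318300, which rounds to 16.3183.

16.3183


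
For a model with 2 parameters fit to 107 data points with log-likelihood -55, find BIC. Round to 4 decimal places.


k * ln(n) = 2 * ln(107) = 2 * 4.672829 = 9.345658.
-2 * loglik = -2 * (-55) = 110.
BIC = 9.345658 + 110 = 119.345658, which rounds to 119.3457.

119.3457


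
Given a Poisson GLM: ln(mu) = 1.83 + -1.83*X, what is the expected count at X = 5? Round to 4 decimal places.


Compute eta = 1.83 + -1.83 * 5 = -7.3200.
Apply inverse link: mu = e^-7.3200 = 0.0007.

0.0007


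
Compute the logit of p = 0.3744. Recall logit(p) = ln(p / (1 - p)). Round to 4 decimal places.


1 - p = 0.6256.
p/(1-p) = 0.5985.
logit = ln(0.5985) = -0.5134.

-0.5134


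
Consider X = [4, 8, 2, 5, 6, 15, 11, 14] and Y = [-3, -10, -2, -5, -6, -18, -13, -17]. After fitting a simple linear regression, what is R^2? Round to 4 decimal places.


After computing the OLS fit (b0=1.3234, b1=-1.3013):
SSres = 2.4485, SStot = 271.5000.
R^2 = 1 - 2.4485/271.5000 = 0.9910.

0.9910


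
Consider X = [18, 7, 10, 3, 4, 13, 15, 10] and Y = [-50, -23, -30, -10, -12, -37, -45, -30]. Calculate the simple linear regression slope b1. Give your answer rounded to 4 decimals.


First compute the means: xbar = 10.0000, ybar = -29.6250.
Then S_xx = sum((xi - xbar)^2) = 192.0000.
S_xy = sum((xi - xbar)(yi - ybar)) = -525.0000.
b1 = S_xy / S_xx = -525.0000 / 192.0000 = -2.7344.

-2.7344


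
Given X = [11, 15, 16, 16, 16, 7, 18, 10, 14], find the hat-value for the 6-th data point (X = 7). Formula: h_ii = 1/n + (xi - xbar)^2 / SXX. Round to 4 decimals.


Mean of X: xbar = 13.6667.
SXX = 102.0000.
For X = 7: h = 1/9 + (7 - 13.6667)^2/102.0000 = 0.5468.

0.5468


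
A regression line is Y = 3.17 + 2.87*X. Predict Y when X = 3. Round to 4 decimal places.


Plug X = 3 into Y = 3.17 + 2.87*X:
Y = 3.17 + 8.6100 = 11.7800.

11.7800


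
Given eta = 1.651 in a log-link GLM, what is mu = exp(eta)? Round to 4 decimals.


The inverse log link gives:
mu = exp(1.651) = 5.2122.

5.2122


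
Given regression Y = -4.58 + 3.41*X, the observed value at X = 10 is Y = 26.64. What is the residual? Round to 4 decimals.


Fitted value at X = 10 is yhat = -4.58 + 3.41*10 = 29.5200.
Residual = 26.64 - 29.5200 = -2.8800.

-2.8800


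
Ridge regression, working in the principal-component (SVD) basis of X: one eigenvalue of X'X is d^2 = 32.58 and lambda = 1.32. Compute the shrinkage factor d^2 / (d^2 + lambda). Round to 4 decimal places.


d^2 + lambda = 32.58 + 1.32 = 33.9000.
Shrinkage factor = 32.58/33.9000 = 0.9611.

0.9611


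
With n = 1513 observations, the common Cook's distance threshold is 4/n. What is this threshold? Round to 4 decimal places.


Using the rule of thumb:
Threshold = 4 / 1513 = 0.0026.

0.0026


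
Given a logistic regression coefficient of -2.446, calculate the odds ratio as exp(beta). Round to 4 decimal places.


Odds ratio = exp(beta) = exp(-2.446).
= 0.0866.

0.0866


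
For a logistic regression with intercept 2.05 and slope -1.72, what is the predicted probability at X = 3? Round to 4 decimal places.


Linear predictor: z = 2.05 + -1.72 * 3 = -3.1100.
P = 1/(1 + exp(3.1100)) = 1/(1 + 22.4210) = 0.0427.

0.0427


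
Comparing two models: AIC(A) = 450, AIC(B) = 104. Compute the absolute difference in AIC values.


Absolute difference = |450 - 104| = 346.
The model with lower AIC (B) is preferred.

346


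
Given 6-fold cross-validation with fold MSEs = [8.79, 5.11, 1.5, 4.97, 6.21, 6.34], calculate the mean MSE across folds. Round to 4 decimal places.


Sum of fold MSEs = 32.9200.
Average = 32.9200 / 6 = 5.4867.

5.4867


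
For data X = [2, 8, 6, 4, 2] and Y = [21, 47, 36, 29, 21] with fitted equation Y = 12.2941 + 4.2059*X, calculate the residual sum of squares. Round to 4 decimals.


Predicted values from Y = 12.2941 + 4.2059*X.
Residuals: [0.2941, 1.0587, -1.5295, -0.1177, 0.2941].
SSres = 3.6471.

3.6471


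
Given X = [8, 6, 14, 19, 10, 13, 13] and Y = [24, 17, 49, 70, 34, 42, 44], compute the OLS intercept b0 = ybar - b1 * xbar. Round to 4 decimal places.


Compute b1 = 4.0412 from the OLS formula.
With xbar = 11.8571 and ybar = 40.0000, the intercept is:
b0 = 40.0000 - 4.0412 * 11.8571 = -7.9175.

-7.9175


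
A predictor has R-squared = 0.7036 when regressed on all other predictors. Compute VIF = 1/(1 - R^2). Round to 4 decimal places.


Denominator: 1 - 0.7036 = 0.2964.
VIF = 1 / 0.2964 = 3.3738.

3.3738


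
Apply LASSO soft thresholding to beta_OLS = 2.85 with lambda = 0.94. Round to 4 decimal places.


Absolute value: |2.85| = 2.85.
Compare to lambda = 0.94.
Since |beta| > lambda, coefficient = sign(beta)*(|beta| - lambda) = 1.9100.

1.9100


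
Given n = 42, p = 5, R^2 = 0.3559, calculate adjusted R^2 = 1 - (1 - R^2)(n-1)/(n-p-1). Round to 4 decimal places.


Adjusted R^2 = 1 - (1 - R^2) * (n-1)/(n-p-1).
(1 - R^2) = 0.6441.
(n-1)/(n-p-1) = 41/36.
(1 - R^2) * (n-1) = 0.6441 * 41 = 26.4081.
Divide by (n-p-1): 26.4081 / 36 = 0.7336.
Adj R^2 = 1 - 0.7336 = 0.2664.

0.2664


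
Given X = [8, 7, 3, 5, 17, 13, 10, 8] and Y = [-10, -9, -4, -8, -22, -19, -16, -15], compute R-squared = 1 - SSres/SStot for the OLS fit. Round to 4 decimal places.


Fit the OLS line: b0 = -1.2520, b1 = -1.3096.
SSres = 22.6859.
SStot = 260.8750.
R^2 = 1 - 22.6859/260.8750 = 0.9130.

0.9130


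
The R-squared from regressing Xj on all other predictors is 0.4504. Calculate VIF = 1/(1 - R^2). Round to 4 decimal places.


Using VIF = 1/(1 - R^2_j):
1 - 0.4504 = 0.5496.
VIF = 1.8195.

1.8195


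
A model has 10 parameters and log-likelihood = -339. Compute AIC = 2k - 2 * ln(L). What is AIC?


AIC = 2k - 2*loglik = 2(10) - 2(-339).
= 20 + 678 = 698.

698


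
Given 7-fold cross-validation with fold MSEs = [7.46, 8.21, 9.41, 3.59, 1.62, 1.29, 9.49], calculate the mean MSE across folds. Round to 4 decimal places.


Total MSE across folds = 41.0700.
CV-MSE = 41.0700/7 = 5.8671.

5.8671


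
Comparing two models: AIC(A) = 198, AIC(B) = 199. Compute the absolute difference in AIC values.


Compute |198 - 199| = 1.
Model A has the smaller AIC.

1


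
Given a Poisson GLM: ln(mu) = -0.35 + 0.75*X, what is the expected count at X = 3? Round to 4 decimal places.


Compute eta = -0.35 + 0.75 * 3 = 1.9000.
Apply inverse link: mu = e^1.9000 = 6.6859.

6.6859


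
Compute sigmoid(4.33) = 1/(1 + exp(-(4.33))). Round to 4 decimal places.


exp(-4.3300) = 0.0132.
1 + exp(-z) = 1.0132.
sigmoid = 1/1.0132 = 0.9870.

0.9870


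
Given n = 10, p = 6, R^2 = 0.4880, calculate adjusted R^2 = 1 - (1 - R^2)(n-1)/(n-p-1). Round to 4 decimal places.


Adjusted R^2 = 1 - (1 - R^2) * (n-1)/(n-p-1).
(1 - R^2) = 0.5120.
(n-1)/(n-p-1) = 9/3.
(1 - R^2) * (n-1) = 0.5120 * 9 = 4.6080.
Divide by (n-p-1): 4.6080 / 3 = 1.5360.
Adj R^2 = 1 - 1.5360 = -0.5360.

-0.5360


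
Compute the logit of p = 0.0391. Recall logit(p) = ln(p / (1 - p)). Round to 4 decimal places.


The odds are p/(1-p) = 0.0391 / 0.9609 = 0.0407.
logit(p) = ln(0.0407) = -3.2017.

-3.2017


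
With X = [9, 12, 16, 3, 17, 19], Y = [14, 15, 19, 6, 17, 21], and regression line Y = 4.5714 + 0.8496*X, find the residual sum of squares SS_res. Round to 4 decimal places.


Compute predicted values, then residuals = yi - yhat_i.
Residuals: [1.7822, 0.2334, 0.8350, -1.1202, -2.0146, 0.2862].
SSres = sum(residual^2) = 9.3233.

9.3233


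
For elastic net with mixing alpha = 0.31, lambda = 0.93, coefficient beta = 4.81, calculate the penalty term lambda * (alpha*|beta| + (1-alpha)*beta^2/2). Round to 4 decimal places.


L1 component = 0.31 * |4.81| = 1.4911.
L2 component = 0.69 * 4.81^2 / 2 = 7.9820.
Penalty = 0.93 * (1.4911 + 7.9820) = 0.93 * 9.4731 = 8.8099.

8.8099


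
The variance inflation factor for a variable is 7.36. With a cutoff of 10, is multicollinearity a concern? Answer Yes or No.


The threshold is 10.
VIF = 7.36 is < 10.
Multicollinearity indication: No.

No


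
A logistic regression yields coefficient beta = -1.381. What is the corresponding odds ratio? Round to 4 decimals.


The odds ratio is computed as:
OR = e^(-1.381) = 0.2513.

0.2513


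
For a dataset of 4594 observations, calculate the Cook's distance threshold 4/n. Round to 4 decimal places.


Using the rule of thumb:
Threshold = 4 / 4594 = 0.0009.

0.0009


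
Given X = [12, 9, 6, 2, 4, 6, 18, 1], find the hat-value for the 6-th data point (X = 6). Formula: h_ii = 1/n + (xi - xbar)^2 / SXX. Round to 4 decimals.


Mean of X: xbar = 7.2500.
SXX = 221.5000.
For X = 6: h = 1/8 + (6 - 7.2500)^2/221.5000 = 0.1321.

0.1321


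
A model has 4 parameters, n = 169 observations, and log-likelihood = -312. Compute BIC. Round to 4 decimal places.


Compute k*ln(n) = 4*ln(169) = 4*5.129899 = 20.519596.
Then -2*loglik = 624.
BIC = 20.519596 + 624 = 644.519596, which rounds to 644.5196.

644.5196


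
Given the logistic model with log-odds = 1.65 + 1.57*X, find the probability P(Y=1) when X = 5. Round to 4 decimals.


Linear predictor: z = 1.65 + 1.57 * 5 = 9.5000.
P = 1/(1 + exp(-9.5000)) = 1/(1 + 0.0001) = 0.9999.

0.9999


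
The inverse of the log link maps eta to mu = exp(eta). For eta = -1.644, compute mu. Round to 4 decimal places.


Apply the inverse link:
mu = e^-1.644 = 0.1932.

0.1932


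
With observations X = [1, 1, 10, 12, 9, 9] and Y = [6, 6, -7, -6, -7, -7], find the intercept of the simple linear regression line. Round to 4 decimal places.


The slope is b1 = -1.3246.
Sample means are xbar = 7.0000 and ybar = -2.5000.
Intercept: b0 = -2.5000 - (-1.3246)(7.0000) = 6.7719.

6.7719


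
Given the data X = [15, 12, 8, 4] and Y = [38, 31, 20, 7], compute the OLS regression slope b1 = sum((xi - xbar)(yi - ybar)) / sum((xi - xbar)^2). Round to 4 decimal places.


Calculate xbar = 9.7500, ybar = 24.0000.
S_xx = 68.7500, S_xy = 194.0000.
Using b1 = S_xy / S_xx = 194.0000 / 68.7500, we get b1 = 2.8218.

2.8218


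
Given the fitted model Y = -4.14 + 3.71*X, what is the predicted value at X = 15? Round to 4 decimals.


Substitute X = 15 into the equation:
Y = -4.14 + 3.71 * 15 = -4.14 + 55.6500 = 51.5100.

51.5100


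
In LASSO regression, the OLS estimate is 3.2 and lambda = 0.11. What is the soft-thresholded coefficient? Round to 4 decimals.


|beta_OLS| = 3.2.
lambda = 0.11.
Since |beta| > lambda, coefficient = sign(beta)*(|beta| - lambda) = 3.0900.
Result = 3.0900.

3.0900


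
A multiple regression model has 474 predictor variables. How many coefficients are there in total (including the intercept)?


Including the intercept, the model has 474 predictor coefficients + 1 intercept.
Total = 475.

475


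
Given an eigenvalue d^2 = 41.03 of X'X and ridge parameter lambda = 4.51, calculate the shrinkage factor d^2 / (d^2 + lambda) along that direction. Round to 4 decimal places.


Compute the denominator: 41.03 + 4.51 = 45.5400.
Shrinkage factor = 41.03 / 45.5400 = 0.9010.

0.9010


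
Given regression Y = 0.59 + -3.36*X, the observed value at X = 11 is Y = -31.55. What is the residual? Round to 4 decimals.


Fitted value at X = 11 is yhat = 0.59 + -3.36*11 = -36.3700.
Residual = -31.55 - -36.3700 = 4.8200.

4.8200


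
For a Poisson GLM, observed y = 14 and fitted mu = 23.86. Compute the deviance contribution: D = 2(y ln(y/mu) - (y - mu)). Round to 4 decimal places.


First: ln(14/23.86) = -0.533146.
Then: 14 * -0.533146 = -7.464044.
y - mu = 14 - 23.86 = -9.86.
D = 2(-7.464044 - -9.86) = 4.791912, which rounds to 4.7919.

4.7919


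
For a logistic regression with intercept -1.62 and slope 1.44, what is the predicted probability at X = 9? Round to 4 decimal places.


z = -1.62 + 1.44 * 9 = 11.3400.
Sigmoid: P = 1 / (1 + exp(-11.3400)) = 1.0000.

1.0000


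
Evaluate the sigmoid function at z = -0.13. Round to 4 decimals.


First, exp(0.1300) = 1.1388.
Then sigma(z) = 1/(1 + 1.1388) = 0.4675.

0.4675


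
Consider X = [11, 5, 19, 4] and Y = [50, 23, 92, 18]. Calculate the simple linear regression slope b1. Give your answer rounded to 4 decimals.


The sample means are xbar = 9.7500 and ybar = 45.7500.
Compute S_xx = 142.7500 and S_xy = 700.7500.
Slope b1 = S_xy / S_xx = 700.7500 / 142.7500 = 4.9089.

4.9089


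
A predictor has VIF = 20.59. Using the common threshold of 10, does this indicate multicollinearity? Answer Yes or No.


Compare VIF = 20.59 to the threshold of 10.
20.59 >= 10, so the answer is Yes.

Yes


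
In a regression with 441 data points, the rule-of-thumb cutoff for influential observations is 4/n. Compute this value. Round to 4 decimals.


The threshold is 4/n.
4/441 = 0.0091.

0.0091


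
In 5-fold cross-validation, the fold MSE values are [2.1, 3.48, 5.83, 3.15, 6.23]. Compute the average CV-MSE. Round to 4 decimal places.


Total MSE across folds = 20.7900.
CV-MSE = 20.7900/5 = 4.1580.

4.1580


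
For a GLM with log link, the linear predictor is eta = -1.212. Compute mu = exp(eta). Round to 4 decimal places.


mu = exp(eta) = exp(-1.212).
= 0.2976.

0.2976


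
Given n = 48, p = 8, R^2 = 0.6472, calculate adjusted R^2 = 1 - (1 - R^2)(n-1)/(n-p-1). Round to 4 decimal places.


Using the formula:
(1 - 0.6472) = 0.3528.
Multiply by 47/39: 0.3528 * 47 = 16.5816, then 16.5816 / 39 = 0.4252.
Adj R^2 = 1 - 0.4252 = 0.5748.

0.5748


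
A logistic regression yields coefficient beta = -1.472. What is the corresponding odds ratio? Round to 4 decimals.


exp(-1.472) = 0.2295.
So the odds ratio is 0.2295.

0.2295


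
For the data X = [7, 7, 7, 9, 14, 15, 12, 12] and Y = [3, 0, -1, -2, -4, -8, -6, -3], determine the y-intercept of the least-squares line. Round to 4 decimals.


Compute b1 = -0.9242 from the OLS formula.
With xbar = 10.3750 and ybar = -2.6250, the intercept is:
b0 = -2.6250 - -0.9242 * 10.3750 = 6.9638.

6.9638


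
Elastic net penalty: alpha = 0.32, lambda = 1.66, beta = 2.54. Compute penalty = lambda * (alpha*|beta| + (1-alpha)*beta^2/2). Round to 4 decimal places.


Compute:
L1 = 0.32 * 2.54 = 0.8128.
L2 = 0.68 * 2.54^2 / 2 = 2.1935.
Penalty = 1.66 * (0.8128 + 2.1935) = 4.9905.

4.9905


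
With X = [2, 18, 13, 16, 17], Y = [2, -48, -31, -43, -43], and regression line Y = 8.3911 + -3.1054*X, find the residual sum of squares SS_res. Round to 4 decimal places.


Predicted values from Y = 8.3911 + -3.1054*X.
Residuals: [-0.1803, -0.4939, 0.9791, -1.7047, 1.4007].
SSres = 6.1030.

6.1030


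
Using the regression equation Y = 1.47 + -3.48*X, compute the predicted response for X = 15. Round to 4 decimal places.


Substitute X = 15 into the equation:
Y = 1.47 + -3.48 * 15 = 1.47 + -52.2000 = -50.7300.

-50.7300


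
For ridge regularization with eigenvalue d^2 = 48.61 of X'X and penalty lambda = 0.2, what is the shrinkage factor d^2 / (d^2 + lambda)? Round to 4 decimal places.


Compute the denominator: 48.61 + 0.2 = 48.8100.
Shrinkage factor = 48.61 / 48.8100 = 0.9959.

0.9959


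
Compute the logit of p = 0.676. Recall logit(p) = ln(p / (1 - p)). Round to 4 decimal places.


1 - p = 0.324.
p/(1-p) = 2.0864.
logit = ln(2.0864) = 0.7354.

0.7354


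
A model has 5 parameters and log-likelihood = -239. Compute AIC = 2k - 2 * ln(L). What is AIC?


AIC = 2*5 - 2*(-239).
= 10 + 478 = 488.

488


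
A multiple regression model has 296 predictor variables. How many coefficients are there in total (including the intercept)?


Each predictor gets one coefficient, plus one intercept.
Total parameters = 296 + 1 = 297.

297


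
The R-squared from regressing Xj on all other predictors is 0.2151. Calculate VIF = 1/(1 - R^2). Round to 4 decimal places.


VIF = 1 / (1 - 0.2151).
= 1 / 0.7849 = 1.2740.

1.2740


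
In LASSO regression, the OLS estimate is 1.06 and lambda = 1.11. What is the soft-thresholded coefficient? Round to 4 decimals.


Check: |1.06| = 1.06 vs lambda = 1.11.
Since |beta| <= lambda, the coefficient is set to 0.
Soft-thresholded coefficient = 0.0000.

0.0000


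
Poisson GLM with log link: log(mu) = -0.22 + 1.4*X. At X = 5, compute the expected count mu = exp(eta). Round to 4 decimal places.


Linear predictor: eta = -0.22 + (1.4)(5) = 6.7800.
Expected count: mu = exp(6.7800) = 880.0687.

880.0687


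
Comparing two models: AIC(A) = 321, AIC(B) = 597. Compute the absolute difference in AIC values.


Absolute difference = |321 - 597| = 276.
The model with lower AIC (A) is preferred.

276


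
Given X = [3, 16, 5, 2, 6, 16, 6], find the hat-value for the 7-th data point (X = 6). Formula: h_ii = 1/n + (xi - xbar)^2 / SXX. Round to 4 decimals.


n = 7, xbar = 7.7143.
SXX = sum((xi - xbar)^2) = 205.4286.
h = 1/7 + (6 - 7.7143)^2 / 205.4286 = 0.1572.

0.1572


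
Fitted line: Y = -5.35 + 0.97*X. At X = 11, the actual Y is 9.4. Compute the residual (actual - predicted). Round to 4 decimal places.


Predicted = -5.35 + 0.97 * 11 = 5.3200.
Residual = 9.4 - 5.3200 = 4.0800.

4.0800


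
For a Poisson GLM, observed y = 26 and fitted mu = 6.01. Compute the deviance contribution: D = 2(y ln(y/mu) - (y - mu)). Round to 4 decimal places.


y/mu = 26/6.01 = 4.326123 (approx.), and ln(26/6.01) = 1.464672.
y * ln(y/mu) = 26 * 1.464672 = 38.081472.
y - mu = 19.99.
D = 2 * (38.081472 - 19.99) = 36.182944, which rounds to 36.1829.

36.1829


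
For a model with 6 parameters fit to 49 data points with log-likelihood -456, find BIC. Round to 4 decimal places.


Compute k*ln(n) = 6*ln(49) = 6*3.891820 = 23.350920.
Then -2*loglik = 912.
BIC = 23.350920 + 912 = 935.350920, which rounds to 935.3509.

935.3509


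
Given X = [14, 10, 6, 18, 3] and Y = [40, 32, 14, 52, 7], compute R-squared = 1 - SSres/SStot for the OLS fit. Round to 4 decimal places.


After computing the OLS fit (b0=-2.1354, b1=3.0525):
SSres = 18.8011, SStot = 1368.0000.
R^2 = 1 - 18.8011/1368.0000 = 0.9863.

0.9863


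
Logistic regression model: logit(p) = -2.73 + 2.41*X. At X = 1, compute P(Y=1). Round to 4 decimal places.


Linear predictor: z = -2.73 + 2.41 * 1 = -0.3200.
P = 1/(1 + exp(0.3200)) = 1/(1 + 1.3771) = 0.4207.

0.4207


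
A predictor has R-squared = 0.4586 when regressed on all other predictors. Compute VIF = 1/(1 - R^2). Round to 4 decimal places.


Denominator: 1 - 0.4586 = 0.5414.
VIF = 1 / 0.5414 = 1.8471.

1.8471


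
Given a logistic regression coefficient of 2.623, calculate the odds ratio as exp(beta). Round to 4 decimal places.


exp(2.623) = 13.7770.
So the odds ratio is 13.7770.

13.7770


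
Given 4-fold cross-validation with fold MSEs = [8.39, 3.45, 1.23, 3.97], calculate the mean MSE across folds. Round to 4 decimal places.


Add all fold MSEs: 17.0400.
Divide by k = 4: 17.0400/4 = 4.2600.

4.2600


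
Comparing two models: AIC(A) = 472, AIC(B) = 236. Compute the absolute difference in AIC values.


|AIC_A - AIC_B| = |472 - 236| = 236.
Model B is preferred (lower AIC).

236


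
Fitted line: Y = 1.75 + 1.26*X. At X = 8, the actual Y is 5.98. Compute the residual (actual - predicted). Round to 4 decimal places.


Compute yhat = 1.75 + (1.26)(8) = 11.8300.
Residual = actual - predicted = 5.98 - 11.8300 = -5.8500.

-5.8500


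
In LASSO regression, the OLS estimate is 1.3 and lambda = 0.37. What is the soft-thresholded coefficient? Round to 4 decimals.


Check: |1.3| = 1.3 vs lambda = 0.37.
Since |beta| > lambda, coefficient = sign(beta)*(|beta| - lambda) = 0.9300.
Soft-thresholded coefficient = 0.9300.

0.9300


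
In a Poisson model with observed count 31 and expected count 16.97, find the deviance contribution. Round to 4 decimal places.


First: ln(31/16.97) = 0.602540.
Then: 31 * 0.602540 = 18.678740.
y - mu = 31 - 16.97 = 14.03.
D = 2(18.678740 - 14.03) = 9.297480, which rounds to 9.2975.

9.2975


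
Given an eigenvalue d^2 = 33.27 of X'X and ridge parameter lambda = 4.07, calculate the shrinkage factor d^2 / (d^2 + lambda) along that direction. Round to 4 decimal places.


Denominator = d^2 + lambda = 33.27 + 4.07 = 37.3400.
Shrinkage = 33.27 / 37.3400 = 0.8910.

0.8910


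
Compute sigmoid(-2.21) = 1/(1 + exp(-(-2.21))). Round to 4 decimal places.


First, exp(2.2100) = 9.1157.
Then sigma(z) = 1/(1 + 9.1157) = 0.0989.

0.0989


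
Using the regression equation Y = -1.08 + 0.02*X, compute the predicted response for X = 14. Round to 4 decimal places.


Predicted value:
Y = -1.08 + (0.02)(14) = -1.08 + 0.2800 = -0.8000.

-0.8000


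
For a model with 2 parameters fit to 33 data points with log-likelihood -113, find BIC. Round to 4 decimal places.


Compute k*ln(n) = 2*ln(33) = 2*3.496508 = 6.993016.
Then -2*loglik = 226.
BIC = 6.993016 + 226 = 232.993016, which rounds to 232.9930.

232.9930


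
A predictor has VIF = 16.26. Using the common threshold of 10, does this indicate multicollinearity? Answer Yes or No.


Compare VIF = 16.26 to the threshold of 10.
16.26 >= 10, so the answer is Yes.

Yes


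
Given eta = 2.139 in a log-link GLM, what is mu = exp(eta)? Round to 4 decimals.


Apply the inverse link:
mu = e^2.139 = 8.4909.

8.4909


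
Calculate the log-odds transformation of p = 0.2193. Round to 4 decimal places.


The odds are p/(1-p) = 0.2193 / 0.7807 = 0.2809.
logit(p) = ln(0.2809) = -1.2698.

-1.2698


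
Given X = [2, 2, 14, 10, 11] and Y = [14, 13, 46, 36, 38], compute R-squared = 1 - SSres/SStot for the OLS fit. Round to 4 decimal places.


The fitted line is Y = 8.1308 + 2.7268*X.
SSres = 0.9851, SStot = 899.2000.
R^2 = 1 - SSres/SStot = 0.9989.

0.9989


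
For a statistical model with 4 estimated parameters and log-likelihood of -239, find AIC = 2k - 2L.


AIC = 2k - 2*loglik = 2(4) - 2(-239).
= 8 + 478 = 486.

486


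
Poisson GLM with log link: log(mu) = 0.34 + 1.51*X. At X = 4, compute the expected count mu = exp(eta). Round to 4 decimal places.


Compute eta = 0.34 + 1.51 * 4 = 6.3800.
Apply inverse link: mu = e^6.3800 = 589.9277.

589.9277


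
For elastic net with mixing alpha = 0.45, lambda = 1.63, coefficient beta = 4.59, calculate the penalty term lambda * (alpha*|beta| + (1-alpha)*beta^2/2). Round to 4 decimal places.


alpha * |beta| = 0.45 * 4.59 = 2.0655.
(1-alpha) * beta^2/2 = 0.55 * 21.0681/2 = 5.7937.
Total = 1.63 * (2.0655 + 5.7937) = 12.8105.

12.8105


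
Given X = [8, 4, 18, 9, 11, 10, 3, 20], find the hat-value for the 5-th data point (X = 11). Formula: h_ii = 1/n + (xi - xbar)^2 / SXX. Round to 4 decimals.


Compute xbar = 10.3750 with n = 8 observations.
SXX = 253.8750.
Leverage = 1/8 + (11 - 10.3750)^2/253.8750 = 0.1265.

0.1265


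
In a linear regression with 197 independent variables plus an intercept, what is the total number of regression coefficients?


Each predictor gets one coefficient, plus one intercept.
Total parameters = 197 + 1 = 198.

198


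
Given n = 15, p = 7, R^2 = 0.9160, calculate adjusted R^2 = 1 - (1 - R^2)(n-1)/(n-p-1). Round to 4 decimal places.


Adjusted R^2 = 1 - (1 - R^2) * (n-1)/(n-p-1).
(1 - R^2) = 0.0840.
(n-1)/(n-p-1) = 14/7.
(1 - R^2) * (n-1) = 0.0840 * 14 = 1.1760.
Divide by (n-p-1): 1.1760 / 7 = 0.1680.
Adj R^2 = 1 - 0.1680 = 0.8320.

0.8320


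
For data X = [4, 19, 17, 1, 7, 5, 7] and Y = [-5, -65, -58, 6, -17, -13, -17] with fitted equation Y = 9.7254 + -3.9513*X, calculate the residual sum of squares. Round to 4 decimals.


Predicted values from Y = 9.7254 + -3.9513*X.
Residuals: [1.0798, 0.3493, -0.5533, 0.2259, 0.9337, -2.9689, 0.9337].
SSres = 12.2031.

12.2031


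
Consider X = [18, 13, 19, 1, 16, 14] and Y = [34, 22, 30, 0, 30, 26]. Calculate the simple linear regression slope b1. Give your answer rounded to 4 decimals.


First compute the means: xbar = 13.5000, ybar = 23.6667.
Then S_xx = sum((xi - xbar)^2) = 213.5000.
S_xy = sum((xi - xbar)(yi - ybar)) = 395.0000.
b1 = S_xy / S_xx = 395.0000 / 213.5000 = 1.8501.

1.8501


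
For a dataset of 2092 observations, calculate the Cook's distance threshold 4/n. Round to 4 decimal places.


Using the rule of thumb:
Threshold = 4 / 2092 = 0.0019.

0.0019


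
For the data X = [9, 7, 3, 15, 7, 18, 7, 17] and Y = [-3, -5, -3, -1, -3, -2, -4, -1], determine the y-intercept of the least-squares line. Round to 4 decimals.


Compute b1 = 0.1882 from the OLS formula.
With xbar = 10.3750 and ybar = -2.7500, the intercept is:
b0 = -2.7500 - 0.1882 * 10.3750 = -4.7025.

-4.7025


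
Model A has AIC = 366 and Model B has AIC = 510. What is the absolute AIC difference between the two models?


|AIC_A - AIC_B| = |366 - 510| = 144.
Model A is preferred (lower AIC).

144


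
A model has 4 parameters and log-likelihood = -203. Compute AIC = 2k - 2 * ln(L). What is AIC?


Compute:
2k = 2*4 = 8.
-2*loglik = -2*(-203) = 406.
AIC = 8 + 406 = 414.

414


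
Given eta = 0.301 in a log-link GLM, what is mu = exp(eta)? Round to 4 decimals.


The inverse log link gives:
mu = exp(0.301) = 1.3512.

1.3512


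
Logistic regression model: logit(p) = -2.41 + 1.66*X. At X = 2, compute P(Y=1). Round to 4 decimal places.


z = -2.41 + 1.66 * 2 = 0.9100.
Sigmoid: P = 1 / (1 + exp(-0.9100)) = 0.7130.

0.7130


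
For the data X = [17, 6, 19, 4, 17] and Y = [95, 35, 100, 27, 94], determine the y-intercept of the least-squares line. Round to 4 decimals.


Compute b1 = 5.1136 from the OLS formula.
With xbar = 12.6000 and ybar = 70.2000, the intercept is:
b0 = 70.2000 - 5.1136 * 12.6000 = 5.7688.

5.7688


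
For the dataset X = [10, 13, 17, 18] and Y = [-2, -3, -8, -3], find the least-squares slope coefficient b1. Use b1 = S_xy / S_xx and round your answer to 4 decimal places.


Calculate xbar = 14.5000, ybar = -4.0000.
S_xx = 41.0000, S_xy = -17.0000.
Using b1 = S_xy / S_xx = -17.0000 / 41.0000, we get b1 = -0.4146.

-0.4146


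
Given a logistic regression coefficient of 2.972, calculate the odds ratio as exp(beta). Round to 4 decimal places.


Odds ratio = exp(beta) = exp(2.972).
= 19.5309.

19.5309


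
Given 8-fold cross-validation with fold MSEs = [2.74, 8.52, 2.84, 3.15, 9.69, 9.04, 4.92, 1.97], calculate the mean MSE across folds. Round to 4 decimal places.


Total MSE across folds = 42.8700.
CV-MSE = 42.8700/8 = 5.3588.

5.3588


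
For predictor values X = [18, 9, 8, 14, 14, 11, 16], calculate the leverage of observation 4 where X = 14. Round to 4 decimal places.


Compute xbar = 12.8571 with n = 7 observations.
SXX = 80.8571.
Leverage = 1/7 + (14 - 12.8571)^2/80.8571 = 0.1590.

0.1590


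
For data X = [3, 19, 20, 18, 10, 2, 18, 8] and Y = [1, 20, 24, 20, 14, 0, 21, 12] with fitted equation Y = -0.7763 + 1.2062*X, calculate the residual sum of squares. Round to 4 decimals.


Predicted values from Y = -0.7763 + 1.2062*X.
Residuals: [-1.8423, -2.1415, 0.6523, -0.9353, 2.7143, -1.6361, 0.0647, 3.1267].
SSres = 29.1051.

29.1051


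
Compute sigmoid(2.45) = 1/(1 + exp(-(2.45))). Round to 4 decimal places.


Compute exp(-2.4500) = 0.0863.
Sigmoid = 1 / (1 + 0.0863) = 1 / 1.0863 = 0.9206.

0.9206


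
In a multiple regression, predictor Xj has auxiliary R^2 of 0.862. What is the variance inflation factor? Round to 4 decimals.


Using VIF = 1/(1 - R^2_j):
1 - 0.862 = 0.138.
VIF = 7.2464.

7.2464


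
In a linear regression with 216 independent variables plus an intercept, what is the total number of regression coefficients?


Including the intercept, the model has 216 predictor coefficients + 1 intercept.
Total = 217.

217


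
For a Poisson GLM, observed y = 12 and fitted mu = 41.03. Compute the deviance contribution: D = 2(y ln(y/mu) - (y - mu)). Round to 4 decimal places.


Compute y*ln(y/mu) = 12*ln(12/41.03) = 12*-1.229397 = -14.752764.
y - mu = -29.03.
D = 2*(-14.752764 - (-29.03)) = 28.554472, which rounds to 28.5545.

28.5545


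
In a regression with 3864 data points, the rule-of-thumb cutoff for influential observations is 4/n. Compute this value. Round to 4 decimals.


The threshold is 4/n.
4/3864 = 0.0010.

0.0010


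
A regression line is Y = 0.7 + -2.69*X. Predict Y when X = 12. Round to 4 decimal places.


Predicted value:
Y = 0.7 + (-2.69)(12) = 0.7 + -32.2800 = -31.5800.

-31.5800


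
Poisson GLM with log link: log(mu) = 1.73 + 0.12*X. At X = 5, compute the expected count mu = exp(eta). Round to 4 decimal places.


Compute eta = 1.73 + 0.12 * 5 = 2.3300.
Apply inverse link: mu = e^2.3300 = 10.2779.

10.2779


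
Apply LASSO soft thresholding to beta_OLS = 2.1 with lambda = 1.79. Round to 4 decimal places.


Absolute value: |2.1| = 2.1.
Compare to lambda = 1.79.
Since |beta| > lambda, coefficient = sign(beta)*(|beta| - lambda) = 0.3100.

0.3100


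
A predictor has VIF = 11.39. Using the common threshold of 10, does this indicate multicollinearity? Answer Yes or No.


The threshold is 10.
VIF = 11.39 is >= 10.
Multicollinearity indication: Yes.

Yes


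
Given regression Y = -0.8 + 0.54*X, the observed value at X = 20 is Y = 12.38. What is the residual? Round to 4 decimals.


Predicted = -0.8 + 0.54 * 20 = 10.0000.
Residual = 12.38 - 10.0000 = 2.3800.

2.3800


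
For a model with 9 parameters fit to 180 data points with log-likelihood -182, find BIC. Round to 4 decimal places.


k * ln(n) = 9 * ln(180) = 9 * 5.192957 = 46.736613.
-2 * loglik = -2 * (-182) = 364.
BIC = 46.736613 + 364 = 410.736613, which rounds to 410.7366.

410.7366


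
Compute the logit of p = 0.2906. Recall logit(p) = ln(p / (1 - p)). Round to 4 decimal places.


Compute the odds: 0.2906/0.7094 = 0.4096.
Take the natural log: ln(0.4096) = -0.8925.

-0.8925


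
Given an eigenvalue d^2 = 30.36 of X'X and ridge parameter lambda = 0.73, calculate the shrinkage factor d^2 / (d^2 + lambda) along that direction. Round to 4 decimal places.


Compute the denominator: 30.36 + 0.73 = 31.0900.
Shrinkage factor = 30.36 / 31.0900 = 0.9765.

0.9765


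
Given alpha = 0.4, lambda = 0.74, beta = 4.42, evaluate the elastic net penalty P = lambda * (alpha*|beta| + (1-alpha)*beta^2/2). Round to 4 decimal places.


alpha * |beta| = 0.4 * 4.42 = 1.7680.
(1-alpha) * beta^2/2 = 0.6 * 19.5364/2 = 5.8609.
Total = 0.74 * (1.7680 + 5.8609) = 5.6454.

5.6454


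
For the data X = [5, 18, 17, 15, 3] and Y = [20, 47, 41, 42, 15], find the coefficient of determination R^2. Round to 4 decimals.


Fit the OLS line: b0 = 9.4739, b1 = 2.0281.
SSres = 14.6426.
SStot = 834.0000.
R^2 = 1 - 14.6426/834.0000 = 0.9824.

0.9824


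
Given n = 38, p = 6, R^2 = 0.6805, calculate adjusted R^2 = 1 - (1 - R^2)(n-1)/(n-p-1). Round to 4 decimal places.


Using the formula:
(1 - 0.6805) = 0.3195.
Multiply by 37/31: 0.3195 * 37 = 11.8215, then 11.8215 / 31 = 0.3813.
Adj R^2 = 1 - 0.3813 = 0.6187.

0.6187


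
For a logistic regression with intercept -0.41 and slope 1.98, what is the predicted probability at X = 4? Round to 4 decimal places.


Compute z = -0.41 + (1.98)(4) = 7.5100.
exp(-z) = 0.0005.
P = 1/(1 + 0.0005) = 0.9995.

0.9995


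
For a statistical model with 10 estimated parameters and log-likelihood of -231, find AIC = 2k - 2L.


Compute:
2k = 2*10 = 20.
-2*loglik = -2*(-231) = 462.
AIC = 20 + 462 = 482.

482


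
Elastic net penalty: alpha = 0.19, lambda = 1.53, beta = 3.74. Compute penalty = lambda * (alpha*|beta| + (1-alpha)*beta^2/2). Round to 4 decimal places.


L1 component = 0.19 * |3.74| = 0.7106.
L2 component = 0.81 * 3.74^2 / 2 = 5.6650.
Penalty = 1.53 * (0.7106 + 5.6650) = 1.53 * 6.3756 = 9.7546.

9.7546


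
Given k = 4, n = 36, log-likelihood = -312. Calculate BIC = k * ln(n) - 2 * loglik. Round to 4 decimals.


k * ln(n) = 4 * ln(36) = 4 * 3.583519 = 14.334076.
-2 * loglik = -2 * (-312) = 624.
BIC = 14.334076 + 624 = 638.334076, which rounds to 638.3341.

638.3341


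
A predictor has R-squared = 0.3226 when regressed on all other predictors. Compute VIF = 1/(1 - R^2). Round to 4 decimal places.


Denominator: 1 - 0.3226 = 0.6774.
VIF = 1 / 0.6774 = 1.4762.

1.4762


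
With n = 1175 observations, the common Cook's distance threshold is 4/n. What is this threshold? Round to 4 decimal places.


Cook's distance cutoff = 4/n = 4/1175.
= 0.0034.

0.0034


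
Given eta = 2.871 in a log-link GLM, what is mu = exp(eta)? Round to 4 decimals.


The inverse log link gives:
mu = exp(2.871) = 17.6547.

17.6547


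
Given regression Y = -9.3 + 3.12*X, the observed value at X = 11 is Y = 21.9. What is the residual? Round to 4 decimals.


Compute yhat = -9.3 + (3.12)(11) = 25.0200.
Residual = actual - predicted = 21.9 - 25.0200 = -3.1200.

-3.1200


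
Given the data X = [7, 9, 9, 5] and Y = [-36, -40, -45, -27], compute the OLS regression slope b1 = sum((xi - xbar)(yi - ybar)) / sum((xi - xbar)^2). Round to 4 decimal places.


Calculate xbar = 7.5000, ybar = -37.0000.
S_xx = 11.0000, S_xy = -42.0000.
Using b1 = S_xy / S_xx = -42.0000 / 11.0000, we get b1 = -3.8182.

-3.8182


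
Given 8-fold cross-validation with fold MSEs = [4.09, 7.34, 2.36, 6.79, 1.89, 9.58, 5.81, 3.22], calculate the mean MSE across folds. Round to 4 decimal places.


Total MSE across folds = 41.0800.
CV-MSE = 41.0800/8 = 5.1350.

5.1350


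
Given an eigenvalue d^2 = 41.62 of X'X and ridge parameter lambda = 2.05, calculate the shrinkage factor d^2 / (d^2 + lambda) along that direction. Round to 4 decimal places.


Denominator = d^2 + lambda = 41.62 + 2.05 = 43.6700.
Shrinkage = 41.62 / 43.6700 = 0.9531.

0.9531


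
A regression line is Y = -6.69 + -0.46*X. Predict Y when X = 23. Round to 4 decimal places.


Plug X = 23 into Y = -6.69 + -0.46*X:
Y = -6.69 + -10.5800 = -17.2700.

-17.2700


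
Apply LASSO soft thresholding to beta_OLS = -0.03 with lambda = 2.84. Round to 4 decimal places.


Check: |-0.03| = 0.03 vs lambda = 2.84.
Since |beta| <= lambda, the coefficient is set to 0.
Soft-thresholded coefficient = 0.0000.

0.0000


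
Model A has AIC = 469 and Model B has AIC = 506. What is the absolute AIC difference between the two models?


Absolute difference = |469 - 506| = 37.
The model with lower AIC (A) is preferred.

37


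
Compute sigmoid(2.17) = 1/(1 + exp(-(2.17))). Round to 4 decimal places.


First, exp(-2.1700) = 0.1142.
Then sigma(z) = 1/(1 + 0.1142) = 0.8975.

0.8975


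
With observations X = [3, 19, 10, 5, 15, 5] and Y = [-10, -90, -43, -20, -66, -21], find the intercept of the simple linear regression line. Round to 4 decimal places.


The slope is b1 = -4.8649.
Sample means are xbar = 9.5000 and ybar = -41.6667.
Intercept: b0 = -41.6667 - (-4.8649)(9.5000) = 4.5495.

4.5495


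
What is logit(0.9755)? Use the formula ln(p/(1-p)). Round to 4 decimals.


The odds are p/(1-p) = 0.9755 / 0.0245 = 39.8163.
logit(p) = ln(39.8163) = 3.6843.

3.6843


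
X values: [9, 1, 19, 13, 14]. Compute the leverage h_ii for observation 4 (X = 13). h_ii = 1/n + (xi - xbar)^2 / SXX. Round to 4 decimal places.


n = 5, xbar = 11.2000.
SXX = sum((xi - xbar)^2) = 180.8000.
h = 1/5 + (13 - 11.2000)^2 / 180.8000 = 0.2179.

0.2179


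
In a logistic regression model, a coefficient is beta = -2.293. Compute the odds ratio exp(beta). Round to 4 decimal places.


Odds ratio = exp(beta) = exp(-2.293).
= 0.1010.

0.1010
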